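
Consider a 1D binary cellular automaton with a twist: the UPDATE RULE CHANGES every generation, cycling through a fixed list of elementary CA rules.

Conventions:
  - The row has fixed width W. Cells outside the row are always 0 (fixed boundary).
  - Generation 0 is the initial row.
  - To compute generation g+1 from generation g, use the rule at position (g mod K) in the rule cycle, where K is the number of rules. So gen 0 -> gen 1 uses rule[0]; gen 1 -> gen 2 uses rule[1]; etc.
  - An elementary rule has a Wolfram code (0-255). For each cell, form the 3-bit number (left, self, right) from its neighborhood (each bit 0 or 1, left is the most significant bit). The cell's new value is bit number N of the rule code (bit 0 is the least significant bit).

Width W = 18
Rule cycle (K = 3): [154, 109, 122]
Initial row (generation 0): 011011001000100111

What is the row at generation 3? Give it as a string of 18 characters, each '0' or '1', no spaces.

Gen 0: 011011001000100111
Gen 1 (rule 154): 110010110101011110
Gen 2 (rule 109): 110011111111110010
Gen 3 (rule 122): 111110000000011101

Answer: 111110000000011101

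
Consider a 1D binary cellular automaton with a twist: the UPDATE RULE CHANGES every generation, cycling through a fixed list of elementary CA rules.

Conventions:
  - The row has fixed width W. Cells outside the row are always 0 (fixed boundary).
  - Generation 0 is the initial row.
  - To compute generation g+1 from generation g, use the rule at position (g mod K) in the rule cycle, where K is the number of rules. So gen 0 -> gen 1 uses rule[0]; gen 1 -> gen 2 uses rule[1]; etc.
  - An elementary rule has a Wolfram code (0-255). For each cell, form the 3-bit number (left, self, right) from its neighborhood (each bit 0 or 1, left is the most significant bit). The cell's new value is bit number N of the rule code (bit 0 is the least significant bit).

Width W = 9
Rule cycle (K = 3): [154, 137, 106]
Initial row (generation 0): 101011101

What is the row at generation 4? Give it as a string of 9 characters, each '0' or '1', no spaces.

Answer: 001011110

Derivation:
Gen 0: 101011101
Gen 1 (rule 154): 000011000
Gen 2 (rule 137): 111010011
Gen 3 (rule 106): 101100111
Gen 4 (rule 154): 001011110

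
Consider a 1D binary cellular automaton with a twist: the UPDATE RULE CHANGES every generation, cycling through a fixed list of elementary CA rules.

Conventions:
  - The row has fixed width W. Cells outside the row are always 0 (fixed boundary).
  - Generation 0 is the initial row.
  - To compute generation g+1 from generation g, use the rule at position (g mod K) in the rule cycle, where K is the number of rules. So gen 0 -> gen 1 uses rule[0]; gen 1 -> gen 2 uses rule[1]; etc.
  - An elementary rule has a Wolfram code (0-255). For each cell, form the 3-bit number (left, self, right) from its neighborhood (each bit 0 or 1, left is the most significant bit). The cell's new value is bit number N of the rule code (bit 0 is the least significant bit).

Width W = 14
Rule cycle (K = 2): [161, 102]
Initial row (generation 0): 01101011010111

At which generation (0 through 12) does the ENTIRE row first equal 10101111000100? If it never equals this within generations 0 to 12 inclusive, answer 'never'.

Answer: 4

Derivation:
Gen 0: 01101011010111
Gen 1 (rule 161): 00010100101010
Gen 2 (rule 102): 00111101111110
Gen 3 (rule 161): 10011010111100
Gen 4 (rule 102): 10101111000100
Gen 5 (rule 161): 01010110010001
Gen 6 (rule 102): 11111010110011
Gen 7 (rule 161): 01110101000000
Gen 8 (rule 102): 10011111000000
Gen 9 (rule 161): 00001110011111
Gen 10 (rule 102): 00010010100001
Gen 11 (rule 161): 11000001001100
Gen 12 (rule 102): 01000011010100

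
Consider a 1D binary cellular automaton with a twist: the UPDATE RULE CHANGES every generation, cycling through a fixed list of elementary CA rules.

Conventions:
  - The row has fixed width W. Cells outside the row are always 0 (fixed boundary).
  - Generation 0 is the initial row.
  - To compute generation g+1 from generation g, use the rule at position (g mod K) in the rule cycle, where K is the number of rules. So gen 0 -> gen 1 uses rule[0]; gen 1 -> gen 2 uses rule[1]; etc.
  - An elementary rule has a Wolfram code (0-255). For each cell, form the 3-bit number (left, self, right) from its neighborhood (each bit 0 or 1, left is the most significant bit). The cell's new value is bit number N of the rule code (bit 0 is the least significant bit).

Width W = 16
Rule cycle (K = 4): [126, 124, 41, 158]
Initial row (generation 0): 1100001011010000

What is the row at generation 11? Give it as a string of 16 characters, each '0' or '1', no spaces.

Gen 0: 1100001011010000
Gen 1 (rule 126): 1110011111111000
Gen 2 (rule 124): 1011010000001100
Gen 3 (rule 41): 0110100111101001
Gen 4 (rule 158): 1100111111001111
Gen 5 (rule 126): 1111100001111001
Gen 6 (rule 124): 1000110001001101
Gen 7 (rule 41): 0010100100001010
Gen 8 (rule 158): 0110111110011011
Gen 9 (rule 126): 1111100011111111
Gen 10 (rule 124): 1000110010000001
Gen 11 (rule 41): 0010100000111100

Answer: 0010100000111100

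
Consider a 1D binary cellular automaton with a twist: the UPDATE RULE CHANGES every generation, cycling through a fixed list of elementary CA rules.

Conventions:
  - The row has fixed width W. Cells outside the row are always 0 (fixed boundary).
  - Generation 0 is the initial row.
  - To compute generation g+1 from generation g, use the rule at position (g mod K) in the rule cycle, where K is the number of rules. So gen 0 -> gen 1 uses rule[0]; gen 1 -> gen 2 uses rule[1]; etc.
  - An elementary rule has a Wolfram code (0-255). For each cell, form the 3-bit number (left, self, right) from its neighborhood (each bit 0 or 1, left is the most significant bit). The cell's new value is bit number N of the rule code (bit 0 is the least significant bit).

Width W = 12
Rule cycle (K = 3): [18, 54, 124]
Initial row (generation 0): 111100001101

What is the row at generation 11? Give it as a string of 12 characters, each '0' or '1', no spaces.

Gen 0: 111100001101
Gen 1 (rule 18): 000010010000
Gen 2 (rule 54): 000111111000
Gen 3 (rule 124): 000100001100
Gen 4 (rule 18): 001010010010
Gen 5 (rule 54): 011111111111
Gen 6 (rule 124): 010000000001
Gen 7 (rule 18): 101000000010
Gen 8 (rule 54): 111100000111
Gen 9 (rule 124): 100110000101
Gen 10 (rule 18): 011001001000
Gen 11 (rule 54): 100111111100

Answer: 100111111100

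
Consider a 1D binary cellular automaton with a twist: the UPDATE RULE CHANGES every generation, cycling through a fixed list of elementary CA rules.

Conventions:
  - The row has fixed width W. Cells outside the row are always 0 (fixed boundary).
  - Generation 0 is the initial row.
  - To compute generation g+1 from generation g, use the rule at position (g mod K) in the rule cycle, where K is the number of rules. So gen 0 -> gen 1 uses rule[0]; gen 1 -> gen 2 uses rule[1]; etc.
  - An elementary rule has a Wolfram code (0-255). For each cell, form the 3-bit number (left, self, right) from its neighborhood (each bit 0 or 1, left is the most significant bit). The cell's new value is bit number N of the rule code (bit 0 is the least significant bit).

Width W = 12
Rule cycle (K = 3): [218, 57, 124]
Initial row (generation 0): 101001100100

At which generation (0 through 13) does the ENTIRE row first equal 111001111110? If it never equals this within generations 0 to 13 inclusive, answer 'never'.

Gen 0: 101001100100
Gen 1 (rule 218): 000111111010
Gen 2 (rule 57): 110100000101
Gen 3 (rule 124): 111110000111
Gen 4 (rule 218): 111111001111
Gen 5 (rule 57): 100000101000
Gen 6 (rule 124): 110000111100
Gen 7 (rule 218): 111001111110
Gen 8 (rule 57): 100101000001
Gen 9 (rule 124): 110111100001
Gen 10 (rule 218): 110111110010
Gen 11 (rule 57): 101100001001
Gen 12 (rule 124): 111110001101
Gen 13 (rule 218): 111111011100

Answer: 7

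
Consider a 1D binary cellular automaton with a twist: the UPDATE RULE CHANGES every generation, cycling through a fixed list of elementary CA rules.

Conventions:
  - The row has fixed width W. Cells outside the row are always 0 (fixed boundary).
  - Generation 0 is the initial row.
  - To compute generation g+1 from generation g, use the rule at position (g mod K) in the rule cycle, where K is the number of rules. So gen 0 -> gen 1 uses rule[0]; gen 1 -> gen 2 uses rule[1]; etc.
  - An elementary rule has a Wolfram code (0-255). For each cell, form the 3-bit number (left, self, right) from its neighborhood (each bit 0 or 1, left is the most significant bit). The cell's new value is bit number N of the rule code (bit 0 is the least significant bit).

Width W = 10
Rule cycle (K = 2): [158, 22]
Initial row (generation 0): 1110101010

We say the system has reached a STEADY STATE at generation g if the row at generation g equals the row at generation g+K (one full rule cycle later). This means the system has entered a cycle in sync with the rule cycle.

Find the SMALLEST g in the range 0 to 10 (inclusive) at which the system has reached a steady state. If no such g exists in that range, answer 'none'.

Answer: 6

Derivation:
Gen 0: 1110101010
Gen 1 (rule 158): 1100101011
Gen 2 (rule 22): 0011101000
Gen 3 (rule 158): 0111001100
Gen 4 (rule 22): 1000110010
Gen 5 (rule 158): 1101101111
Gen 6 (rule 22): 0000000000
Gen 7 (rule 158): 0000000000
Gen 8 (rule 22): 0000000000
Gen 9 (rule 158): 0000000000
Gen 10 (rule 22): 0000000000
Gen 11 (rule 158): 0000000000
Gen 12 (rule 22): 0000000000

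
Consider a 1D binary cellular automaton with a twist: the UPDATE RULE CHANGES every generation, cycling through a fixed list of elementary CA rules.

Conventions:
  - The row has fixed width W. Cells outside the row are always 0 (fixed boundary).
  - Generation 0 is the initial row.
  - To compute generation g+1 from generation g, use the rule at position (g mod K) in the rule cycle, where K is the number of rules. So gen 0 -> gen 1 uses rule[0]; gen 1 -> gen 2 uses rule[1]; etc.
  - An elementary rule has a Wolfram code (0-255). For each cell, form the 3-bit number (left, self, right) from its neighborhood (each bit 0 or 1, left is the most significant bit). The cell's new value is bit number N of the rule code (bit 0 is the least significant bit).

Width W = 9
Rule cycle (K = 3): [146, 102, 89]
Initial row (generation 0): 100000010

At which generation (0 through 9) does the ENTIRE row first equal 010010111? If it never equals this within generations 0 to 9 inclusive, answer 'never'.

Gen 0: 100000010
Gen 1 (rule 146): 010000101
Gen 2 (rule 102): 110001111
Gen 3 (rule 89): 111101001
Gen 4 (rule 146): 011000110
Gen 5 (rule 102): 101001010
Gen 6 (rule 89): 000100001
Gen 7 (rule 146): 001010010
Gen 8 (rule 102): 011110110
Gen 9 (rule 89): 010010111

Answer: 9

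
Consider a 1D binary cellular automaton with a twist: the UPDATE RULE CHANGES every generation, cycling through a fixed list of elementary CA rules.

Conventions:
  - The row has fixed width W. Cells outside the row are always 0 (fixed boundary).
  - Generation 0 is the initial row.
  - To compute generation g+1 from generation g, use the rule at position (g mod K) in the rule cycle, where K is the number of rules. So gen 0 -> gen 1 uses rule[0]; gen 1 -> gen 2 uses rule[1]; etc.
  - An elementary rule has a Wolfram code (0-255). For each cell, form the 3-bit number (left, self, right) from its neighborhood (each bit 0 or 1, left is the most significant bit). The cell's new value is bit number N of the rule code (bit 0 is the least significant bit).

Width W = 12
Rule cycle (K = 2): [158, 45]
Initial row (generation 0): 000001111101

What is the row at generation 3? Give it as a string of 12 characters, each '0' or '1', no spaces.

Answer: 110011000011

Derivation:
Gen 0: 000001111101
Gen 1 (rule 158): 000011111001
Gen 2 (rule 45): 111010000001
Gen 3 (rule 158): 110011000011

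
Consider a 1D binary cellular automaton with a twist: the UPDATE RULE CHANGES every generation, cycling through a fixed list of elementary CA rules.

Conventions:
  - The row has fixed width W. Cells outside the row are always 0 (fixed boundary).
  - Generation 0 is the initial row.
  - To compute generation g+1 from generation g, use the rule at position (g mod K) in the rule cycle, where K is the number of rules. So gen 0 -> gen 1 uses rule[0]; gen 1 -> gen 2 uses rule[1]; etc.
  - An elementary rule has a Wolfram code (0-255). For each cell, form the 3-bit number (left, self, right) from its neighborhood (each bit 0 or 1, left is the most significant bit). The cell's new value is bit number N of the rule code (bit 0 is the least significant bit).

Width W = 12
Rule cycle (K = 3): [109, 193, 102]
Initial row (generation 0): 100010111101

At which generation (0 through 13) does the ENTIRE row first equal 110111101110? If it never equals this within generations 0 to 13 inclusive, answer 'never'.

Gen 0: 100010111101
Gen 1 (rule 109): 101011100111
Gen 2 (rule 193): 000001100011
Gen 3 (rule 102): 000010100101
Gen 4 (rule 109): 111011100111
Gen 5 (rule 193): 011001100011
Gen 6 (rule 102): 101010100101
Gen 7 (rule 109): 111111100111
Gen 8 (rule 193): 011111100011
Gen 9 (rule 102): 100000100101
Gen 10 (rule 109): 101110100111
Gen 11 (rule 193): 000110000011
Gen 12 (rule 102): 001010000101
Gen 13 (rule 109): 101110110111

Answer: never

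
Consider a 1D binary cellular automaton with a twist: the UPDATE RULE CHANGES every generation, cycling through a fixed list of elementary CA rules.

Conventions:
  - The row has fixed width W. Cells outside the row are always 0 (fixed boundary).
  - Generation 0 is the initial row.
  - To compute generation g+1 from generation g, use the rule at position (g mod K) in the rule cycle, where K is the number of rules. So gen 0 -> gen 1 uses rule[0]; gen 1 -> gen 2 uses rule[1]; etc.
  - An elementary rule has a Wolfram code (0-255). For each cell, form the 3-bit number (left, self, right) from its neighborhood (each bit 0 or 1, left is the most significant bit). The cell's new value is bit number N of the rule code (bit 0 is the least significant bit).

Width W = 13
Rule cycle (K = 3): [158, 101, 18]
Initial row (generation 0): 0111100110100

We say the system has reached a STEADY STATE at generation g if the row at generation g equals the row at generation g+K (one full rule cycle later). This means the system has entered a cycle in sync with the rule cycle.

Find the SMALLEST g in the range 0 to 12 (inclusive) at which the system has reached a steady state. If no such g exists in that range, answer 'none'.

Gen 0: 0111100110100
Gen 1 (rule 158): 1111011100110
Gen 2 (rule 101): 0001100100010
Gen 3 (rule 18): 0010011010101
Gen 4 (rule 158): 0111110010101
Gen 5 (rule 101): 0000010011111
Gen 6 (rule 18): 0000101100000
Gen 7 (rule 158): 0001101010000
Gen 8 (rule 101): 1100111110111
Gen 9 (rule 18): 0011000000000
Gen 10 (rule 158): 0110100000000
Gen 11 (rule 101): 0011101111111
Gen 12 (rule 18): 0100000000000
Gen 13 (rule 158): 1110000000000
Gen 14 (rule 101): 0010111111111
Gen 15 (rule 18): 0100000000000

Answer: 12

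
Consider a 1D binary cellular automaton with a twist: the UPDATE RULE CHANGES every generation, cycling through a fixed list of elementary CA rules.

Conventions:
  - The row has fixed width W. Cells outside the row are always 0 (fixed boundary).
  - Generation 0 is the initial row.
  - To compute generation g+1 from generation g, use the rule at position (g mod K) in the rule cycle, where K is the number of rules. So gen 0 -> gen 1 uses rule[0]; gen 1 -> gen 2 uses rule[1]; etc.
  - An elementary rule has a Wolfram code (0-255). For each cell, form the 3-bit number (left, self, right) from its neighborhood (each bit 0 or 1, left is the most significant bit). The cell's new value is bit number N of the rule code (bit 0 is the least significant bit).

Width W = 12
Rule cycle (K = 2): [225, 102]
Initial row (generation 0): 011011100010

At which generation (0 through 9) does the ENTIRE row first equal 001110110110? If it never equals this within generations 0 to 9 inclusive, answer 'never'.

Gen 0: 011011100010
Gen 1 (rule 225): 001101101000
Gen 2 (rule 102): 010110111000
Gen 3 (rule 225): 001011011011
Gen 4 (rule 102): 011101101101
Gen 5 (rule 225): 001110110110
Gen 6 (rule 102): 010011011010
Gen 7 (rule 225): 000001101100
Gen 8 (rule 102): 000010110100
Gen 9 (rule 225): 111001011001

Answer: 5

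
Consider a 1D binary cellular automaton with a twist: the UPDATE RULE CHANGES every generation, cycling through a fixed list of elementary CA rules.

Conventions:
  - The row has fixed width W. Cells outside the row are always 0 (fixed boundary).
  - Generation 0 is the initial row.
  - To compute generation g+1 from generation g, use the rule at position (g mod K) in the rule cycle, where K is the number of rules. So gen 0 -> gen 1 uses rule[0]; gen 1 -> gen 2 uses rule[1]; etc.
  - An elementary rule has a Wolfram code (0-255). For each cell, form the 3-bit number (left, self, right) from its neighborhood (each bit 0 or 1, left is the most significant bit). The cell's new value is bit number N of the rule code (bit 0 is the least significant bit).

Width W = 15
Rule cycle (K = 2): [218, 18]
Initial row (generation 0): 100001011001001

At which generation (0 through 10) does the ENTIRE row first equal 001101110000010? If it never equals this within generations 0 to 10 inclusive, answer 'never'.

Gen 0: 100001011001001
Gen 1 (rule 218): 010010011110110
Gen 2 (rule 18): 101101100000001
Gen 3 (rule 218): 001101110000010
Gen 4 (rule 18): 010000001000101
Gen 5 (rule 218): 101000010101000
Gen 6 (rule 18): 000100100000100
Gen 7 (rule 218): 001011010001010
Gen 8 (rule 18): 010000001010001
Gen 9 (rule 218): 101000010001010
Gen 10 (rule 18): 000100101010001

Answer: 3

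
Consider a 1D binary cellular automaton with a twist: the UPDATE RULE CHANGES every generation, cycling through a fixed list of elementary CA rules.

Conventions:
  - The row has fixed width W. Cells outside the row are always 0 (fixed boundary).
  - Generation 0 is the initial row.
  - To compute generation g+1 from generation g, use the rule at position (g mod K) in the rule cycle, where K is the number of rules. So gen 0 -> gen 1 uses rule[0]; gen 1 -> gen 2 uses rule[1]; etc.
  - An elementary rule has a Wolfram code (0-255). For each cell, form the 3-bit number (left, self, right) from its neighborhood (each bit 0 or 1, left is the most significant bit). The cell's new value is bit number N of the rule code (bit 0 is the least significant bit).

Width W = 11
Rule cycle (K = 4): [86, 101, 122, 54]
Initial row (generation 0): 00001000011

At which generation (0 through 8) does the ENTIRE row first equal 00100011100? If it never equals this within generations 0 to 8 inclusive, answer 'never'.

Gen 0: 00001000011
Gen 1 (rule 86): 00011100101
Gen 2 (rule 101): 11000100111
Gen 3 (rule 122): 11101011101
Gen 4 (rule 54): 00011100011
Gen 5 (rule 86): 00100110101
Gen 6 (rule 101): 10100011111
Gen 7 (rule 122): 01010110001
Gen 8 (rule 54): 11111001011

Answer: never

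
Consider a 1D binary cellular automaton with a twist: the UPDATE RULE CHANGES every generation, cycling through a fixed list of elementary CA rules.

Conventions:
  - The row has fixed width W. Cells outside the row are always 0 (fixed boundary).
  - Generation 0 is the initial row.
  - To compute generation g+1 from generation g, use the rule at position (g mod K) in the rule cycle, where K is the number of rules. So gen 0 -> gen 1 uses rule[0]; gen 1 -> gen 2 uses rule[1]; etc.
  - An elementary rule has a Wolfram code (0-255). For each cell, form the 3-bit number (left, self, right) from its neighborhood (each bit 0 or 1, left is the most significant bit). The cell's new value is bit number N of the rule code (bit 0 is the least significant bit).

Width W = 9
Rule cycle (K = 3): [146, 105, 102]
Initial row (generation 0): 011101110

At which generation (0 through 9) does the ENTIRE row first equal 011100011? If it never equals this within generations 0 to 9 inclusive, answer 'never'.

Gen 0: 011101110
Gen 1 (rule 146): 101000101
Gen 2 (rule 105): 010010010
Gen 3 (rule 102): 110110110
Gen 4 (rule 146): 000000001
Gen 5 (rule 105): 111111100
Gen 6 (rule 102): 000000100
Gen 7 (rule 146): 000001010
Gen 8 (rule 105): 111100100
Gen 9 (rule 102): 000101100

Answer: never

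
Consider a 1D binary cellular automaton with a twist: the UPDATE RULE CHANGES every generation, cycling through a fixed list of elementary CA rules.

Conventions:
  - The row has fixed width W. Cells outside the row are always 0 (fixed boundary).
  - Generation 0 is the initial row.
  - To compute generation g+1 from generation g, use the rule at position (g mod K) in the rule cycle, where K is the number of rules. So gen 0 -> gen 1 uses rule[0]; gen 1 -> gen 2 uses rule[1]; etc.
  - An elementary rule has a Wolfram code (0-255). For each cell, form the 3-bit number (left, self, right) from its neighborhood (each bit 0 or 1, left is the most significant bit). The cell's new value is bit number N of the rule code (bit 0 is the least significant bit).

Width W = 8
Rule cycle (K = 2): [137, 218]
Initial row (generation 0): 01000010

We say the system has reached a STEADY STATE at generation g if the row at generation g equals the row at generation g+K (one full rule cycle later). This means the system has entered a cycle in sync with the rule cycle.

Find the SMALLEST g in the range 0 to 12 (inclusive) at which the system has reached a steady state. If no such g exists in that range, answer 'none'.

Answer: 4

Derivation:
Gen 0: 01000010
Gen 1 (rule 137): 00011000
Gen 2 (rule 218): 00111100
Gen 3 (rule 137): 10111001
Gen 4 (rule 218): 00111110
Gen 5 (rule 137): 10111100
Gen 6 (rule 218): 00111110
Gen 7 (rule 137): 10111100
Gen 8 (rule 218): 00111110
Gen 9 (rule 137): 10111100
Gen 10 (rule 218): 00111110
Gen 11 (rule 137): 10111100
Gen 12 (rule 218): 00111110
Gen 13 (rule 137): 10111100
Gen 14 (rule 218): 00111110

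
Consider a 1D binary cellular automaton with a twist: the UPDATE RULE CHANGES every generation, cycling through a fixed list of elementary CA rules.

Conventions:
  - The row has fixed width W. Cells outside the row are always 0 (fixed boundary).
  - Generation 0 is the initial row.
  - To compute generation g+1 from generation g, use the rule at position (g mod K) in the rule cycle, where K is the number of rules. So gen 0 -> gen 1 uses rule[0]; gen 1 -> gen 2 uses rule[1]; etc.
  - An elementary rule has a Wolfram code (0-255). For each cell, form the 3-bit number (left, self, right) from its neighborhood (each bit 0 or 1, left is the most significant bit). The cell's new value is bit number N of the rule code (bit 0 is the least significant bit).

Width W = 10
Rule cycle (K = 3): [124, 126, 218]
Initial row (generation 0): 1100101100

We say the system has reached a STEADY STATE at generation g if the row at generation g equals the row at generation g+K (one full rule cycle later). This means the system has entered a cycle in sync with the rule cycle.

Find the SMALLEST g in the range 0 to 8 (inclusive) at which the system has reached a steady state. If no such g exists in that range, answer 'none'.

Answer: 6

Derivation:
Gen 0: 1100101100
Gen 1 (rule 124): 1110111110
Gen 2 (rule 126): 1011100011
Gen 3 (rule 218): 0011110111
Gen 4 (rule 124): 0010011101
Gen 5 (rule 126): 0111110111
Gen 6 (rule 218): 1111110111
Gen 7 (rule 124): 1000011101
Gen 8 (rule 126): 1100110111
Gen 9 (rule 218): 1111110111
Gen 10 (rule 124): 1000011101
Gen 11 (rule 126): 1100110111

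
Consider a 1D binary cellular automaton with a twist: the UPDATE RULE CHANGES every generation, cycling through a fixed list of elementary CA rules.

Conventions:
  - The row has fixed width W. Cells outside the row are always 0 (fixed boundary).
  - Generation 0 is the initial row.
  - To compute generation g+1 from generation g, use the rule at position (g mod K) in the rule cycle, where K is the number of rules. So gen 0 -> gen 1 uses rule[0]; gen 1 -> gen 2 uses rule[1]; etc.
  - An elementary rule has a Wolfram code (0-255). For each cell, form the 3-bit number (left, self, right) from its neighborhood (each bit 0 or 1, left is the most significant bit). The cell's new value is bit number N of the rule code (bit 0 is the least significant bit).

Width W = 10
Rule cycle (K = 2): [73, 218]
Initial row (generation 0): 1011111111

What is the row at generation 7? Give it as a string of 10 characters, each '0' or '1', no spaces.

Answer: 1010011011

Derivation:
Gen 0: 1011111111
Gen 1 (rule 73): 0010000001
Gen 2 (rule 218): 0101000010
Gen 3 (rule 73): 0000011000
Gen 4 (rule 218): 0000111100
Gen 5 (rule 73): 1110100101
Gen 6 (rule 218): 1110011000
Gen 7 (rule 73): 1010011011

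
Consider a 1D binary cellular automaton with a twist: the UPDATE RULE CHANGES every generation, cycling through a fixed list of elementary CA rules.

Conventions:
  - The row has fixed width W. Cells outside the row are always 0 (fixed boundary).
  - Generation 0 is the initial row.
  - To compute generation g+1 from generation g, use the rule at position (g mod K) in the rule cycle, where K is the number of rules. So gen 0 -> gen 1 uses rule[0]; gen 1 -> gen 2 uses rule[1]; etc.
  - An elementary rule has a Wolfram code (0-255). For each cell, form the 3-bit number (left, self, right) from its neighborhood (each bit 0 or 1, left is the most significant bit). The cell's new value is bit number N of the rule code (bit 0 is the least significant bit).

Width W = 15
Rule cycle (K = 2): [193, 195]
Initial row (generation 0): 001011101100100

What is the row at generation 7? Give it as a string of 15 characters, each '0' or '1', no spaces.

Answer: 100111100111001

Derivation:
Gen 0: 001011101100100
Gen 1 (rule 193): 100001100100001
Gen 2 (rule 195): 001110101001110
Gen 3 (rule 193): 100110000000110
Gen 4 (rule 195): 001010111111010
Gen 5 (rule 193): 100000011111000
Gen 6 (rule 195): 001111101111011
Gen 7 (rule 193): 100111100111001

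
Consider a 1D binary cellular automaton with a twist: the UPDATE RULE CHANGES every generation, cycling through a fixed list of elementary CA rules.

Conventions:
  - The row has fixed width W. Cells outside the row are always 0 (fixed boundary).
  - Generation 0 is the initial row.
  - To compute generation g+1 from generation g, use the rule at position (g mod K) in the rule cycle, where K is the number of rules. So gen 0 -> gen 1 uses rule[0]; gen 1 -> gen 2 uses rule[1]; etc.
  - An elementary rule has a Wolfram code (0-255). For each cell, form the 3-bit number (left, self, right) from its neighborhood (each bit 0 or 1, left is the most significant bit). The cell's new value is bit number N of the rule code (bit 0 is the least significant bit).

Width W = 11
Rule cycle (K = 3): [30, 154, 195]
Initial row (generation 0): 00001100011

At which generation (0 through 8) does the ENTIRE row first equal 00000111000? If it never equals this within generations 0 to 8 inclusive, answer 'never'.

Gen 0: 00001100011
Gen 1 (rule 30): 00011010110
Gen 2 (rule 154): 00110000101
Gen 3 (rule 195): 11010111000
Gen 4 (rule 30): 10010100100
Gen 5 (rule 154): 01100011010
Gen 6 (rule 195): 10101101000
Gen 7 (rule 30): 10101001100
Gen 8 (rule 154): 00000111010

Answer: never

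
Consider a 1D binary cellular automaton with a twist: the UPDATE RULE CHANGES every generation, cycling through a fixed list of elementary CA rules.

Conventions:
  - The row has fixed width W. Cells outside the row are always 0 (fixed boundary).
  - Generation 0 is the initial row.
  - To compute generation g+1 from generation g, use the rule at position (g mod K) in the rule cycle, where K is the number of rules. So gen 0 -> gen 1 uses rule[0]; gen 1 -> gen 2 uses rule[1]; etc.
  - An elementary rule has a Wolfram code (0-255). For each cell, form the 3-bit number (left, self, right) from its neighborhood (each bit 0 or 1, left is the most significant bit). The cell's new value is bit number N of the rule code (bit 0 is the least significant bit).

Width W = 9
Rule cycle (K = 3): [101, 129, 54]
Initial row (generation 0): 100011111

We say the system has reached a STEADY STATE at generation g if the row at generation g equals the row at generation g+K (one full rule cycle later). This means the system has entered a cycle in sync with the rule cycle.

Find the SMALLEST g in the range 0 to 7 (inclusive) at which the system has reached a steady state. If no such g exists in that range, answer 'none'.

Gen 0: 100011111
Gen 1 (rule 101): 101000001
Gen 2 (rule 129): 000011100
Gen 3 (rule 54): 000100010
Gen 4 (rule 101): 110101010
Gen 5 (rule 129): 000000000
Gen 6 (rule 54): 000000000
Gen 7 (rule 101): 111111111
Gen 8 (rule 129): 011111110
Gen 9 (rule 54): 100000001
Gen 10 (rule 101): 101111101

Answer: none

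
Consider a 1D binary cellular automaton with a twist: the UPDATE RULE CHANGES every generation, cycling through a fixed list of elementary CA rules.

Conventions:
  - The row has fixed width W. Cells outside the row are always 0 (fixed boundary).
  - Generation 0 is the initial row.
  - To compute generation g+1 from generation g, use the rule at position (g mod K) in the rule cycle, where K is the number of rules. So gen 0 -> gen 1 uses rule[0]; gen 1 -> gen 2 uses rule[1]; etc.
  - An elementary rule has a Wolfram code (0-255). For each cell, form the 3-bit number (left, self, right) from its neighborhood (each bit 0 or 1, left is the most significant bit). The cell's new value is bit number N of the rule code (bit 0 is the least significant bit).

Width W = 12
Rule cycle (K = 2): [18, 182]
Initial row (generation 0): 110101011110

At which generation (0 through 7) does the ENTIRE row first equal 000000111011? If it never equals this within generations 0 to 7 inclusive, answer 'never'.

Answer: 6

Derivation:
Gen 0: 110101011110
Gen 1 (rule 18): 000000000001
Gen 2 (rule 182): 000000000011
Gen 3 (rule 18): 000000000100
Gen 4 (rule 182): 000000001110
Gen 5 (rule 18): 000000010001
Gen 6 (rule 182): 000000111011
Gen 7 (rule 18): 000001000000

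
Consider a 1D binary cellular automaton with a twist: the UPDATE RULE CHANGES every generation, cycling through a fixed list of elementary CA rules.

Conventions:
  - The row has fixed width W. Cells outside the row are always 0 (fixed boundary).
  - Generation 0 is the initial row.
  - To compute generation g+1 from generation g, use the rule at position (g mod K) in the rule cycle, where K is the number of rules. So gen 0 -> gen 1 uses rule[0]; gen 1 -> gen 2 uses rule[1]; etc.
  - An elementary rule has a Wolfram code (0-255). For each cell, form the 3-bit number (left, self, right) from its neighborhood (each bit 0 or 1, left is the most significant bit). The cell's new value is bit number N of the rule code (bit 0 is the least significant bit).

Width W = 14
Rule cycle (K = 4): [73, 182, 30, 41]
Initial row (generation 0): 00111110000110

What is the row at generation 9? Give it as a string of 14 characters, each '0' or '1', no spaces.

Gen 0: 00111110000110
Gen 1 (rule 73): 10100010110110
Gen 2 (rule 182): 11110111001001
Gen 3 (rule 30): 10000100111111
Gen 4 (rule 41): 00110000100000
Gen 5 (rule 73): 10110110001111
Gen 6 (rule 182): 11001001010110
Gen 7 (rule 30): 10111111010101
Gen 8 (rule 41): 01100000101010
Gen 9 (rule 73): 01101110000000

Answer: 01101110000000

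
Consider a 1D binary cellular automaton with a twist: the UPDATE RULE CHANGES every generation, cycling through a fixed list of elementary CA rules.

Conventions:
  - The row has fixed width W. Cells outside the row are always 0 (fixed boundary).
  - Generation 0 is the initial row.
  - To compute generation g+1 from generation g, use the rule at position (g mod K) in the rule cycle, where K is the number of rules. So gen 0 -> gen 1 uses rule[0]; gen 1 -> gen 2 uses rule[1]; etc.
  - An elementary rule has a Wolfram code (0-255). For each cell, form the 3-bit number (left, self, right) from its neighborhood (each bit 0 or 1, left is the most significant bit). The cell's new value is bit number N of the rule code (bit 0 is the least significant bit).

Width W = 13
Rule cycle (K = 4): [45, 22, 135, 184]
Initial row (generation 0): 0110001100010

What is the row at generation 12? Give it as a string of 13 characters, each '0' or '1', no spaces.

Answer: 1111101101010

Derivation:
Gen 0: 0110001100010
Gen 1 (rule 45): 0100101001010
Gen 2 (rule 22): 1111101111011
Gen 3 (rule 135): 0111000110000
Gen 4 (rule 184): 0110100101000
Gen 5 (rule 45): 0101100111011
Gen 6 (rule 22): 1100011000000
Gen 7 (rule 135): 0001100011111
Gen 8 (rule 184): 0001010011110
Gen 9 (rule 45): 1101110010000
Gen 10 (rule 22): 0000001111000
Gen 11 (rule 135): 1111110110011
Gen 12 (rule 184): 1111101101010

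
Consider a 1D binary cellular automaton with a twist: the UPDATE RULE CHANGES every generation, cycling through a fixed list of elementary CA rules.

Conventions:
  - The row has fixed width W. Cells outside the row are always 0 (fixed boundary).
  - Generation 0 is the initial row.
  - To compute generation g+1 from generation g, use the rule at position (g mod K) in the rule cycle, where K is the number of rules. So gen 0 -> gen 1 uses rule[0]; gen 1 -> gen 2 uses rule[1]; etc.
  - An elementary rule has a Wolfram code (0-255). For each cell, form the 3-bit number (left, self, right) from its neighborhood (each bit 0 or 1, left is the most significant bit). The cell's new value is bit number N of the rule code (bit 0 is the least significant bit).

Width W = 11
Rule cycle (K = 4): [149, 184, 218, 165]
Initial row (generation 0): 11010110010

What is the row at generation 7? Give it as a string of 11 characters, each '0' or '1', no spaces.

Answer: 00010001000

Derivation:
Gen 0: 11010110010
Gen 1 (rule 149): 00010001011
Gen 2 (rule 184): 00001000110
Gen 3 (rule 218): 00010101111
Gen 4 (rule 165): 11011110110
Gen 5 (rule 149): 00001100001
Gen 6 (rule 184): 00001010000
Gen 7 (rule 218): 00010001000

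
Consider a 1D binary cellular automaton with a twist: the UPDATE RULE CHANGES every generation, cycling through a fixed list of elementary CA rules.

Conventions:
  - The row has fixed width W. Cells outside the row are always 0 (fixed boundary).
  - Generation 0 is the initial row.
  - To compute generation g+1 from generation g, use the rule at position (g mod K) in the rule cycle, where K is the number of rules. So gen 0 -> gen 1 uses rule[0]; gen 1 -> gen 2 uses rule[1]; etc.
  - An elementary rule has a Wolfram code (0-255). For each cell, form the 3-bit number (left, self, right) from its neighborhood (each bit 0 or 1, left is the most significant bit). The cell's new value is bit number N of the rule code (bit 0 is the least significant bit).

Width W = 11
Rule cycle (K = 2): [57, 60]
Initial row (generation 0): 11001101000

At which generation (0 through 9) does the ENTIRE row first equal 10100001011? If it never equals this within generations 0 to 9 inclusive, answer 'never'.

Gen 0: 11001101000
Gen 1 (rule 57): 10101010111
Gen 2 (rule 60): 11111111100
Gen 3 (rule 57): 10000000011
Gen 4 (rule 60): 11000000010
Gen 5 (rule 57): 10111111001
Gen 6 (rule 60): 11100000101
Gen 7 (rule 57): 10011110010
Gen 8 (rule 60): 11010001011
Gen 9 (rule 57): 10101100110

Answer: never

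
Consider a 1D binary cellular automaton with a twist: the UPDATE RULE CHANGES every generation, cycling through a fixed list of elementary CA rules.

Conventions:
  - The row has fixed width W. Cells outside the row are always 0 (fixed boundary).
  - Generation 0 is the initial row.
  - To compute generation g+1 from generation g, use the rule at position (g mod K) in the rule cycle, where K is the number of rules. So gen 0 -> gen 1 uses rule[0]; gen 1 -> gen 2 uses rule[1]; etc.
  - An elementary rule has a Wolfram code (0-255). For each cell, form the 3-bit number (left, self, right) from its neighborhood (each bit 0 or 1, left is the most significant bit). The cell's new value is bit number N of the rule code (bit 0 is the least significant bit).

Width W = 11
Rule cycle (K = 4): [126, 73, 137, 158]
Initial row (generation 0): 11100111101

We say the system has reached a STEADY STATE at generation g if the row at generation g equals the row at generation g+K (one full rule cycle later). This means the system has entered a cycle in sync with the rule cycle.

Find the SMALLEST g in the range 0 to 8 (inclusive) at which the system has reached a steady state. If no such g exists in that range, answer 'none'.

Gen 0: 11100111101
Gen 1 (rule 126): 10111100111
Gen 2 (rule 73): 00100100101
Gen 3 (rule 137): 10000000000
Gen 4 (rule 158): 11000000000
Gen 5 (rule 126): 11100000000
Gen 6 (rule 73): 10101111111
Gen 7 (rule 137): 00001111110
Gen 8 (rule 158): 00011111101
Gen 9 (rule 126): 00110000111
Gen 10 (rule 73): 10110110101
Gen 11 (rule 137): 00100100000
Gen 12 (rule 158): 01111110000

Answer: none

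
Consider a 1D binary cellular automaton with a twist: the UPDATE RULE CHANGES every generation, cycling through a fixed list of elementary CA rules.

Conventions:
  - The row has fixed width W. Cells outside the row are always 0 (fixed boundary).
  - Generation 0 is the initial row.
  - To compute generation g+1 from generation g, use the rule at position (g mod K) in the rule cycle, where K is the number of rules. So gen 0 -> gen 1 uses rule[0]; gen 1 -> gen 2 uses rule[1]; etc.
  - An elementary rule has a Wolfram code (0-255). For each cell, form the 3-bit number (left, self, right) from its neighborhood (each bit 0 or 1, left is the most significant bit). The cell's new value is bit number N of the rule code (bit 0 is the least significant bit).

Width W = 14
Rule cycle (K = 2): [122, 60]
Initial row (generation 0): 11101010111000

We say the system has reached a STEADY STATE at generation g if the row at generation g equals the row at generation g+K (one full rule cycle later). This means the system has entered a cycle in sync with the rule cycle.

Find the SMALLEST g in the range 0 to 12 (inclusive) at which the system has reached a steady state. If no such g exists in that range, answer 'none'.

Answer: none

Derivation:
Gen 0: 11101010111000
Gen 1 (rule 122): 10110101101100
Gen 2 (rule 60): 11101111011010
Gen 3 (rule 122): 10111001111101
Gen 4 (rule 60): 11100101000011
Gen 5 (rule 122): 10111010100111
Gen 6 (rule 60): 11100111110100
Gen 7 (rule 122): 10111100011010
Gen 8 (rule 60): 11100010010111
Gen 9 (rule 122): 10110101101101
Gen 10 (rule 60): 11101111011011
Gen 11 (rule 122): 10111001111111
Gen 12 (rule 60): 11100101000000
Gen 13 (rule 122): 10111010100000
Gen 14 (rule 60): 11100111110000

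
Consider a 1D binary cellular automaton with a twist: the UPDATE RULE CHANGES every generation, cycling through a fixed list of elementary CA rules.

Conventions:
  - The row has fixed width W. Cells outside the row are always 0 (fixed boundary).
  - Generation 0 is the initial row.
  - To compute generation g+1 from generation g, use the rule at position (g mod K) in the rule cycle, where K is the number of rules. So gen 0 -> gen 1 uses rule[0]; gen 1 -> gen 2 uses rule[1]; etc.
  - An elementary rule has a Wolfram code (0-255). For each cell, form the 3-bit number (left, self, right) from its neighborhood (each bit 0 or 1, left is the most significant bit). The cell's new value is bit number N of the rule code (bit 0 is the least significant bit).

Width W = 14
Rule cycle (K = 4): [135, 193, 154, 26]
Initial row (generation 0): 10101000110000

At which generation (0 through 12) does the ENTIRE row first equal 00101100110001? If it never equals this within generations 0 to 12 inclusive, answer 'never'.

Gen 0: 10101000110000
Gen 1 (rule 135): 10101011000111
Gen 2 (rule 193): 00000001010011
Gen 3 (rule 154): 00000010001110
Gen 4 (rule 26): 00000101011001
Gen 5 (rule 135): 11111101000011
Gen 6 (rule 193): 01111100011001
Gen 7 (rule 154): 11111010110110
Gen 8 (rule 26): 10000000100101
Gen 9 (rule 135): 10111111101101
Gen 10 (rule 193): 00011111100100
Gen 11 (rule 154): 00111111011010
Gen 12 (rule 26): 01100000010001

Answer: never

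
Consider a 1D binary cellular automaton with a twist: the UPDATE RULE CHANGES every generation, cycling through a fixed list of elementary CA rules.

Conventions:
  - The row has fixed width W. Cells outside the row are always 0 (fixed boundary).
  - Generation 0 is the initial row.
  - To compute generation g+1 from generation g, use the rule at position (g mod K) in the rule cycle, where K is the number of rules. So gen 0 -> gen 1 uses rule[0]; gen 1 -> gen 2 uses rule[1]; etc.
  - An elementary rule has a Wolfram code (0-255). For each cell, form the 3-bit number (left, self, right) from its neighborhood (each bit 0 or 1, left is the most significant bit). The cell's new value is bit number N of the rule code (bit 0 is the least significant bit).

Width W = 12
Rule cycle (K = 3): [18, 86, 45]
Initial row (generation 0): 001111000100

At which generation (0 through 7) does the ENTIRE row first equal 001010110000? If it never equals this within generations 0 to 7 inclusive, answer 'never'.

Gen 0: 001111000100
Gen 1 (rule 18): 010000101010
Gen 2 (rule 86): 111001101011
Gen 3 (rule 45): 100001011110
Gen 4 (rule 18): 010010000001
Gen 5 (rule 86): 111111000011
Gen 6 (rule 45): 100000011010
Gen 7 (rule 18): 010000100001

Answer: never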